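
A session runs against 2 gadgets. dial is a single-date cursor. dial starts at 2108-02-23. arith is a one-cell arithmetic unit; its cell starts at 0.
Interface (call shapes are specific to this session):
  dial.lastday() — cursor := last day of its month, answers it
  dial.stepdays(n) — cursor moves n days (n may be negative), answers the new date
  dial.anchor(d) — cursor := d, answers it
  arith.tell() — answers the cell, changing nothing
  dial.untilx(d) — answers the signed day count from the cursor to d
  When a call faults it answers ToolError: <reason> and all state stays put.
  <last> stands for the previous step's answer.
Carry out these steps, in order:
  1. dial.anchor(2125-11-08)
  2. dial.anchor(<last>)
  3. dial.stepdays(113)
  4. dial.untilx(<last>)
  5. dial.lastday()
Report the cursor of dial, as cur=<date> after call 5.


Using anchor(d→2125-11-08), and observe 2125-11-08.
I call anchor(d→<last>): 2125-11-08.
Now I run stepdays(n→113): 2126-03-01.
I invoke untilx(d→<last>), — result: 0.
I try lastday, and observe 2126-03-31.

Answer: cur=2126-03-31


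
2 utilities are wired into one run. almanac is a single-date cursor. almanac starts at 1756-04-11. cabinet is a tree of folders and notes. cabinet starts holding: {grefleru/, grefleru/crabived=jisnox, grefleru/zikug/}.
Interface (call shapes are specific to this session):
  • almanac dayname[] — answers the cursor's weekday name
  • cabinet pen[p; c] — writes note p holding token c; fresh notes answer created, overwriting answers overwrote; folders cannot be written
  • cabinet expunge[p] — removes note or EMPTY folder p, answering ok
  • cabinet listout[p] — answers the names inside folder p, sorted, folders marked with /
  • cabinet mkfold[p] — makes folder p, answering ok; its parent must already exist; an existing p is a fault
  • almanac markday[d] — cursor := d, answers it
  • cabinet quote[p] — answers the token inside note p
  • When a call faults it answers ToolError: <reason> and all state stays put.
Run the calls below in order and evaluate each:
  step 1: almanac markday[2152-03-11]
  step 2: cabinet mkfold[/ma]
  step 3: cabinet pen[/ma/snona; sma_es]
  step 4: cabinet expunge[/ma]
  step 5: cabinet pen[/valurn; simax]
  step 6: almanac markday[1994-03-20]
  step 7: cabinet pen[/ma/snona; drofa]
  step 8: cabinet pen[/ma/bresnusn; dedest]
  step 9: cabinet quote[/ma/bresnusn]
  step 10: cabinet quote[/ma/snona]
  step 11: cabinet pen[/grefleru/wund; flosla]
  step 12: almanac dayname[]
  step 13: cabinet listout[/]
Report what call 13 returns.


Answer: [grefleru/, ma/, valurn]

Derivation:
! 1. almanac markday(d→2152-03-11) -> 2152-03-11
! 2. cabinet mkfold(p→/ma) -> ok
! 3. cabinet pen(p→/ma/snona, c→sma_es) -> created
! 4. cabinet expunge(p→/ma) -> ToolError: not empty
! 5. cabinet pen(p→/valurn, c→simax) -> created
! 6. almanac markday(d→1994-03-20) -> 1994-03-20
! 7. cabinet pen(p→/ma/snona, c→drofa) -> overwrote
! 8. cabinet pen(p→/ma/bresnusn, c→dedest) -> created
! 9. cabinet quote(p→/ma/bresnusn) -> dedest
! 10. cabinet quote(p→/ma/snona) -> drofa
! 11. cabinet pen(p→/grefleru/wund, c→flosla) -> created
! 12. almanac dayname() -> Sunday
! 13. cabinet listout(p→/) -> [grefleru/, ma/, valurn]


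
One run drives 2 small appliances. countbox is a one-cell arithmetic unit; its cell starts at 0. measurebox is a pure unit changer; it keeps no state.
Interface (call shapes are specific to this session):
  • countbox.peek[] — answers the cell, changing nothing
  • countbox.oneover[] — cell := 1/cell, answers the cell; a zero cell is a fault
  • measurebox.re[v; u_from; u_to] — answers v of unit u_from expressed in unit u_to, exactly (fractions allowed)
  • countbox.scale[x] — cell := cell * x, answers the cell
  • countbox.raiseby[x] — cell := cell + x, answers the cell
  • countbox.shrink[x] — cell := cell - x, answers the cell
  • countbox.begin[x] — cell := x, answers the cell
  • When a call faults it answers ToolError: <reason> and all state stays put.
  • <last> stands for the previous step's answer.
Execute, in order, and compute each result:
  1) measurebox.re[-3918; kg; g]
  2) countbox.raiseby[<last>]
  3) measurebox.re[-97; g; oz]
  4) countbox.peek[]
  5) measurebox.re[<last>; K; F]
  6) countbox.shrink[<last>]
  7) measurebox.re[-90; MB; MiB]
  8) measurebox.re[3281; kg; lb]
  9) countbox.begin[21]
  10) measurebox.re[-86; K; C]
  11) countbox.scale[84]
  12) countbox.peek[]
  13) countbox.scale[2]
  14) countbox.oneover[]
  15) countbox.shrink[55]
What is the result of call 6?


Answer: 313485967/100

Derivation:
>> re(v=-3918, u_from=kg, u_to=g)
<< -3918000
>> raiseby(x=<last>)
<< -3918000
>> re(v=-97, u_from=g, u_to=oz)
<< -1600000/467621
>> peek()
<< -3918000
>> re(v=<last>, u_from=K, u_to=F)
<< -705285967/100
>> shrink(x=<last>)
<< 313485967/100
>> re(v=-90, u_from=MB, u_to=MiB)
<< -703125/8192
>> re(v=3281, u_from=kg, u_to=lb)
<< 328100000000/45359237
>> begin(x=21)
<< 21
>> re(v=-86, u_from=K, u_to=C)
<< -7183/20
>> scale(x=84)
<< 1764
>> peek()
<< 1764
>> scale(x=2)
<< 3528
>> oneover()
<< 1/3528
>> shrink(x=55)
<< -194039/3528


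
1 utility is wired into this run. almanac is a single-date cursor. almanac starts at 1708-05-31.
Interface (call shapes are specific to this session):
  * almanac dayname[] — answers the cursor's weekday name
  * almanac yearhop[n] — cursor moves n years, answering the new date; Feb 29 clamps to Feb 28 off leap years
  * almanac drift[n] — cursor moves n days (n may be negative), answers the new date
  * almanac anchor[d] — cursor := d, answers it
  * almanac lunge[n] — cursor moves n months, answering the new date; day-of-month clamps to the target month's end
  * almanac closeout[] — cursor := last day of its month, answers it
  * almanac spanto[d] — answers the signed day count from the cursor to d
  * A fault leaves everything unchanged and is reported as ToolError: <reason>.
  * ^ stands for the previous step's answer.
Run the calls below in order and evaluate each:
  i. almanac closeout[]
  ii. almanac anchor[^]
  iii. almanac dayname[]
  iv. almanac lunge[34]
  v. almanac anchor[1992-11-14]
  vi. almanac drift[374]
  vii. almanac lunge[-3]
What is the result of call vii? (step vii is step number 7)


Answer: 1993-08-23

Derivation:
-> almanac closeout()
<- 1708-05-31
-> almanac anchor(d=^)
<- 1708-05-31
-> almanac dayname()
<- Thursday
-> almanac lunge(n=34)
<- 1711-03-31
-> almanac anchor(d=1992-11-14)
<- 1992-11-14
-> almanac drift(n=374)
<- 1993-11-23
-> almanac lunge(n=-3)
<- 1993-08-23


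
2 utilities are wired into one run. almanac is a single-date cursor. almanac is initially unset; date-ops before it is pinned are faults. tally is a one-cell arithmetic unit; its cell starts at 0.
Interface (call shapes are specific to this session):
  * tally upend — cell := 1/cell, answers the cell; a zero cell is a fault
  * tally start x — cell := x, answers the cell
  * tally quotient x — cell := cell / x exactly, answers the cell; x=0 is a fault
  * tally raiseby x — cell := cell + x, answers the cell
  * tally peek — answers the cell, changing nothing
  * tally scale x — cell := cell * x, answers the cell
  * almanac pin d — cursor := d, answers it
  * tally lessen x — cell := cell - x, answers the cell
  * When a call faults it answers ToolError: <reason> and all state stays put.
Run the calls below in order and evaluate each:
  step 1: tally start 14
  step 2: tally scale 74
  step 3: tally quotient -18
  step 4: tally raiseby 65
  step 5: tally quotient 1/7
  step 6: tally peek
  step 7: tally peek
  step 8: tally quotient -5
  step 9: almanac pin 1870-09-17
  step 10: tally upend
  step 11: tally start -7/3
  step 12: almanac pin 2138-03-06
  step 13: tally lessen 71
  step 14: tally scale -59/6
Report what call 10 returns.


Next I call tally start with x='14', → 14.
I use tally scale with x='74', and get 1036.
Next I call tally quotient with x='-18', and observe -518/9.
I try tally raiseby with x='65', and get 67/9.
I invoke tally quotient with x='1/7', which returns 469/9.
I invoke tally peek(), → 469/9.
I call tally peek, yielding 469/9.
Now I run tally quotient with x='-5', — result: -469/45.
I use almanac pin with d='1870-09-17': 1870-09-17.
Now I run tally upend, yielding -45/469.
Calling tally start with x='-7/3', yielding -7/3.
I run almanac pin with d='2138-03-06', and get 2138-03-06.
Using tally lessen with x='71', which returns -220/3.
Invoking tally scale with x='-59/6': 6490/9.

Answer: -45/469


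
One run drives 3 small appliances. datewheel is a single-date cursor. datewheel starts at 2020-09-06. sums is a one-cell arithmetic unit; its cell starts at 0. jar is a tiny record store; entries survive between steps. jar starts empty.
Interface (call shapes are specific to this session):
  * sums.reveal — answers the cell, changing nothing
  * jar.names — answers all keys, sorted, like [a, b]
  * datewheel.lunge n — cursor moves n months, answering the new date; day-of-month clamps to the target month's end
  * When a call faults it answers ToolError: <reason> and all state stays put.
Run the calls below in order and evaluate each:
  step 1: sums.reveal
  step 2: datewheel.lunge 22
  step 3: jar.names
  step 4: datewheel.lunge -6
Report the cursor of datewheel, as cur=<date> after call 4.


CALL sums.reveal[]
RET  0
CALL datewheel.lunge[n='22']
RET  2022-07-06
CALL jar.names[]
RET  []
CALL datewheel.lunge[n='-6']
RET  2022-01-06

Answer: cur=2022-01-06


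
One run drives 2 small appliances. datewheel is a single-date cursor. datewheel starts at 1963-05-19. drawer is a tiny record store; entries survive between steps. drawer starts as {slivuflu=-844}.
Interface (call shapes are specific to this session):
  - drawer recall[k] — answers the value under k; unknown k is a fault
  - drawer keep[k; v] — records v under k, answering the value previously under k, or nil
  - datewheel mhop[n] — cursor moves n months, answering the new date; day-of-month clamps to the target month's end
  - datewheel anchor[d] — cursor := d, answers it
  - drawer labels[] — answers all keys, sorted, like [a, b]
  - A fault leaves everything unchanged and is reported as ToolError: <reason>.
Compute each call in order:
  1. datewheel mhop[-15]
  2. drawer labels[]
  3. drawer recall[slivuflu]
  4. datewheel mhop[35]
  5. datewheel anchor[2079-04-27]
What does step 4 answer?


$ datewheel mhop -15
  1962-02-19
$ drawer labels
  [slivuflu]
$ drawer recall slivuflu
  -844
$ datewheel mhop 35
  1965-01-19
$ datewheel anchor 2079-04-27
  2079-04-27

Answer: 1965-01-19


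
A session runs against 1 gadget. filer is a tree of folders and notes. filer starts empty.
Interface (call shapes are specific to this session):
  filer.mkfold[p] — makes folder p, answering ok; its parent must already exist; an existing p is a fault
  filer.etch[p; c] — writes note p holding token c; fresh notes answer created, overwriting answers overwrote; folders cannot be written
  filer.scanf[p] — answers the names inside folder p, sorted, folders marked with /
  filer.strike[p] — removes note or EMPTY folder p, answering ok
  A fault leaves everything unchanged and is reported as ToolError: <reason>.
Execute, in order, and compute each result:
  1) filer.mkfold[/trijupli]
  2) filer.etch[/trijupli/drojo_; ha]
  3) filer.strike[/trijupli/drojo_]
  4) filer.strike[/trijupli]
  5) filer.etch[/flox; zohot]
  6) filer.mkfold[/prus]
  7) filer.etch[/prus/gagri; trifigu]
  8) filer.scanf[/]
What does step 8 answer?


Answer: [flox, prus/]

Derivation:
# filer.mkfold(/trijupli) -> ok
# filer.etch(/trijupli/drojo_, ha) -> created
# filer.strike(/trijupli/drojo_) -> ok
# filer.strike(/trijupli) -> ok
# filer.etch(/flox, zohot) -> created
# filer.mkfold(/prus) -> ok
# filer.etch(/prus/gagri, trifigu) -> created
# filer.scanf(/) -> [flox, prus/]


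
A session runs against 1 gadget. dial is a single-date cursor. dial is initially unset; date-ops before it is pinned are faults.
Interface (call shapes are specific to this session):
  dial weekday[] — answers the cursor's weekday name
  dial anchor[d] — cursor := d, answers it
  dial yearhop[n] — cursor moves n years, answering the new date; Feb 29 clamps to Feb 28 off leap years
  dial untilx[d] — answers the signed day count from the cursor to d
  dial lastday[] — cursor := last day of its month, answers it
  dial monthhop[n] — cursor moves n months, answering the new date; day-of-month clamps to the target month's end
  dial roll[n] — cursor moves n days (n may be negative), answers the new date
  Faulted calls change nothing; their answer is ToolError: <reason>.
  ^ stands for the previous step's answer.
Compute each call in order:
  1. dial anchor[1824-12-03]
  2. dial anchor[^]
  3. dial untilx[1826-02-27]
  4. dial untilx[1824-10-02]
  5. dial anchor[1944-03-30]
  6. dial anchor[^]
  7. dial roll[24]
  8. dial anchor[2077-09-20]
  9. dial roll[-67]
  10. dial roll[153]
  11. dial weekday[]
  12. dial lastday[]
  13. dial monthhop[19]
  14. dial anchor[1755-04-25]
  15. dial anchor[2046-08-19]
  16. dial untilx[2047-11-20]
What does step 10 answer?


Answer: 2077-12-15

Derivation:
$ dial anchor 1824-12-03
:: 1824-12-03
$ dial anchor ^
:: 1824-12-03
$ dial untilx 1826-02-27
:: 451
$ dial untilx 1824-10-02
:: -62
$ dial anchor 1944-03-30
:: 1944-03-30
$ dial anchor ^
:: 1944-03-30
$ dial roll 24
:: 1944-04-23
$ dial anchor 2077-09-20
:: 2077-09-20
$ dial roll -67
:: 2077-07-15
$ dial roll 153
:: 2077-12-15
$ dial weekday
:: Wednesday
$ dial lastday
:: 2077-12-31
$ dial monthhop 19
:: 2079-07-31
$ dial anchor 1755-04-25
:: 1755-04-25
$ dial anchor 2046-08-19
:: 2046-08-19
$ dial untilx 2047-11-20
:: 458


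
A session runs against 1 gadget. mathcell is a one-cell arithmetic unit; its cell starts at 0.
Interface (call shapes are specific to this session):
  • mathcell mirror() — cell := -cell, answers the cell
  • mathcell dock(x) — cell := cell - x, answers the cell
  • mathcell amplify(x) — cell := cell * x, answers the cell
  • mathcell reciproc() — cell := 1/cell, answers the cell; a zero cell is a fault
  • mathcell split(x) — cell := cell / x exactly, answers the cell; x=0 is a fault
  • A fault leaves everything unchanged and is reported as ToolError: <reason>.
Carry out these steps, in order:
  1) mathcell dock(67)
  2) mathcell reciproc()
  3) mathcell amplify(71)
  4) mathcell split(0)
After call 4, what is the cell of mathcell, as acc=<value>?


Now I run mathcell dock using 67, and observe -67.
I call mathcell reciproc, and observe -1/67.
I use mathcell amplify using 71, → -71/67.
Now I run mathcell split using 0, which returns ToolError: division by zero.

Answer: acc=-71/67


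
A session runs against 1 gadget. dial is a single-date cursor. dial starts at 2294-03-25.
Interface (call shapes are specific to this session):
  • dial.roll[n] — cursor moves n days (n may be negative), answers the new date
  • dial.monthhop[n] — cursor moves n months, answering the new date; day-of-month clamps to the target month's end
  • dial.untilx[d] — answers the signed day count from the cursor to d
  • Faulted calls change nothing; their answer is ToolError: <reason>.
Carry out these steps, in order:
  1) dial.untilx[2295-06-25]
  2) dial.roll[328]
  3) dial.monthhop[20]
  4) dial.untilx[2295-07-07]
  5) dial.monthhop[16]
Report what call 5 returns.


Answer: 2298-02-16

Derivation:
Do: dial.untilx[d→2295-06-25]
See: 457
Do: dial.roll[n→328]
See: 2295-02-16
Do: dial.monthhop[n→20]
See: 2296-10-16
Do: dial.untilx[d→2295-07-07]
See: -467
Do: dial.monthhop[n→16]
See: 2298-02-16


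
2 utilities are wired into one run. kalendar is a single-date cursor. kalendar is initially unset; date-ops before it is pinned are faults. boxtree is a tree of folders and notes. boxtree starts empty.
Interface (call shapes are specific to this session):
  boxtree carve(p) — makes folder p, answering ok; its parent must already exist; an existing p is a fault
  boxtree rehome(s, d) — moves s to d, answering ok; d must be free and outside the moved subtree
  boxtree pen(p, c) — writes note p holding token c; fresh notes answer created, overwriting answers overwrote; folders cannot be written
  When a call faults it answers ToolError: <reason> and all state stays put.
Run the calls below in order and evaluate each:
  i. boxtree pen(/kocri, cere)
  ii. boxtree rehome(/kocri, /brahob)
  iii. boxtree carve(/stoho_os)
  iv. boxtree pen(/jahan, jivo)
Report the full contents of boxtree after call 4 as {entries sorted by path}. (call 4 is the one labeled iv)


Answer: {brahob=cere, jahan=jivo, stoho_os/}

Derivation:
// 1. boxtree pen(/kocri, cere) -> created
// 2. boxtree rehome(/kocri, /brahob) -> ok
// 3. boxtree carve(/stoho_os) -> ok
// 4. boxtree pen(/jahan, jivo) -> created


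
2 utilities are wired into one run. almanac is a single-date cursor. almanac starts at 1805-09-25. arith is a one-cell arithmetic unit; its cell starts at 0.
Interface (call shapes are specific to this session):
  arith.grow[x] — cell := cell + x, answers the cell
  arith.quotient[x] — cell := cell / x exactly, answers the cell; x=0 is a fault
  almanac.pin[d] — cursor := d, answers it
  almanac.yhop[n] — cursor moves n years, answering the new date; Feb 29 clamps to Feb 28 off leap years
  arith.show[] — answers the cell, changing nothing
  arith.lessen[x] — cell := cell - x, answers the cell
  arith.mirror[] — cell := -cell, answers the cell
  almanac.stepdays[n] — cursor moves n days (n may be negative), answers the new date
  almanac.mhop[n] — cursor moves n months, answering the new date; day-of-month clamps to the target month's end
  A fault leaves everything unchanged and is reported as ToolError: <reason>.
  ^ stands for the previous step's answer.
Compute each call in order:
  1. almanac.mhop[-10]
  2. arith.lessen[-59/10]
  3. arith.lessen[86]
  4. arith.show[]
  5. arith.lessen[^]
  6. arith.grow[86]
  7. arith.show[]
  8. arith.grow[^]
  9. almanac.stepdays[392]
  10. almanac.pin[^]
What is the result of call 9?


Answer: 1805-12-22

Derivation:
% almanac.mhop n: -10
= 1804-11-25
% arith.lessen x: -59/10
= 59/10
% arith.lessen x: 86
= -801/10
% arith.show
= -801/10
% arith.lessen x: ^
= 0
% arith.grow x: 86
= 86
% arith.show
= 86
% arith.grow x: ^
= 172
% almanac.stepdays n: 392
= 1805-12-22
% almanac.pin d: ^
= 1805-12-22


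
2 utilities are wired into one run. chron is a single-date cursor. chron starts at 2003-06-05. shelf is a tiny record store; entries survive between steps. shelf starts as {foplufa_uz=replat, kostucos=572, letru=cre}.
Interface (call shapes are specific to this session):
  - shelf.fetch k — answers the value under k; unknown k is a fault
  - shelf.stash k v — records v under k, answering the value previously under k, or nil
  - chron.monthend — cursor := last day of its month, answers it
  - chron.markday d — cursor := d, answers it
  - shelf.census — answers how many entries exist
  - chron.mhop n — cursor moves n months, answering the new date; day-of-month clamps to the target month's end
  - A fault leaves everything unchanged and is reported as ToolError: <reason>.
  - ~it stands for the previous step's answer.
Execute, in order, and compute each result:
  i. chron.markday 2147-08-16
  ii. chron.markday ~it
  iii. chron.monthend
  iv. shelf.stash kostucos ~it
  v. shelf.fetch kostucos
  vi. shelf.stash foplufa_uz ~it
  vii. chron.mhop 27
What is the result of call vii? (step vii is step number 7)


Answer: 2149-11-30

Derivation:
% 1. chron.markday(2147-08-16) -> 2147-08-16
% 2. chron.markday(~it) -> 2147-08-16
% 3. chron.monthend() -> 2147-08-31
% 4. shelf.stash(kostucos, ~it) -> 572
% 5. shelf.fetch(kostucos) -> 2147-08-31
% 6. shelf.stash(foplufa_uz, ~it) -> replat
% 7. chron.mhop(27) -> 2149-11-30


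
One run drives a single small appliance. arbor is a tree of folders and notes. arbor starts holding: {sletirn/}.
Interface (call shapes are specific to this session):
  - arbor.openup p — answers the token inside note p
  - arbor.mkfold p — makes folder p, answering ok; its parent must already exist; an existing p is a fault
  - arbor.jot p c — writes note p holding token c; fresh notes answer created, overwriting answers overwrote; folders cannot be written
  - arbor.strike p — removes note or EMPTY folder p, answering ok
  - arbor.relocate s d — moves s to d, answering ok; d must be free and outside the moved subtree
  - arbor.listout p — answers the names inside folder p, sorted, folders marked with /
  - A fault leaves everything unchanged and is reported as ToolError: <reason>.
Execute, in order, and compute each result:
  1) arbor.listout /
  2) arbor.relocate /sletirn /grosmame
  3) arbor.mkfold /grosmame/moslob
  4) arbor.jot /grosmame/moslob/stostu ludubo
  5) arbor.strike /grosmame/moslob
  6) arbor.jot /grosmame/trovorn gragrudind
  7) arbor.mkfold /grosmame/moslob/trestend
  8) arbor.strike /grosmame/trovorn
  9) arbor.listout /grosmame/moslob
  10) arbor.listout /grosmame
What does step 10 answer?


Answer: [moslob/]

Derivation:
~$ arbor.listout p→/
:: [sletirn/]
~$ arbor.relocate s→/sletirn d→/grosmame
:: ok
~$ arbor.mkfold p→/grosmame/moslob
:: ok
~$ arbor.jot p→/grosmame/moslob/stostu c→ludubo
:: created
~$ arbor.strike p→/grosmame/moslob
:: ToolError: not empty
~$ arbor.jot p→/grosmame/trovorn c→gragrudind
:: created
~$ arbor.mkfold p→/grosmame/moslob/trestend
:: ok
~$ arbor.strike p→/grosmame/trovorn
:: ok
~$ arbor.listout p→/grosmame/moslob
:: [stostu, trestend/]
~$ arbor.listout p→/grosmame
:: [moslob/]


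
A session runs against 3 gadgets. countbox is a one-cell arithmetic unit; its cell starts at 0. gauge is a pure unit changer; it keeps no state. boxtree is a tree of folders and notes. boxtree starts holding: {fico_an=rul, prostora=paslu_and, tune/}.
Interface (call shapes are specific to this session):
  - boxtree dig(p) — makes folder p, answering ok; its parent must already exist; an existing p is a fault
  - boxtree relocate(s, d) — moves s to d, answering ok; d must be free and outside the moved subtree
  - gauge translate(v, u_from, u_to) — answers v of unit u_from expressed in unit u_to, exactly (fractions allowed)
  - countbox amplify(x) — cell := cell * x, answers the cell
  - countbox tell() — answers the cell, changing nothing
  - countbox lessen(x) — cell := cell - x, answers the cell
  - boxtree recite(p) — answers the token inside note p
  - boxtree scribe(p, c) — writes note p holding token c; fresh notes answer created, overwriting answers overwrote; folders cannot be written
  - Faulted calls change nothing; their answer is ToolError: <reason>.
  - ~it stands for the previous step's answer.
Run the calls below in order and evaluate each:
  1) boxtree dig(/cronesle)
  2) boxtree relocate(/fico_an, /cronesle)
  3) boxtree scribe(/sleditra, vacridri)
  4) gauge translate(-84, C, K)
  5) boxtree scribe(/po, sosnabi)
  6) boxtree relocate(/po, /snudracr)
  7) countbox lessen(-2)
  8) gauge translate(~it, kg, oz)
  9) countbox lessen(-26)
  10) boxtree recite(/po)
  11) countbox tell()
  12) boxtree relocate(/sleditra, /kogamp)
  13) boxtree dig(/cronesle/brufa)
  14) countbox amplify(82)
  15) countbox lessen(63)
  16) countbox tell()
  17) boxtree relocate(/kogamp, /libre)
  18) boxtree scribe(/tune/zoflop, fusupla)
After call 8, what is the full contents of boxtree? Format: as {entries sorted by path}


! boxtree dig(p→/cronesle) : ok
! boxtree relocate(s→/fico_an, d→/cronesle) : ToolError: exists
! boxtree scribe(p→/sleditra, c→vacridri) : created
! gauge translate(v→-84, u_from→C, u_to→K) : 3783/20
! boxtree scribe(p→/po, c→sosnabi) : created
! boxtree relocate(s→/po, d→/snudracr) : ok
! countbox lessen(x→-2) : 2
! gauge translate(v→~it, u_from→kg, u_to→oz) : 3200000000/45359237
! countbox lessen(x→-26) : 28
! boxtree recite(p→/po) : ToolError: not found
! countbox tell() : 28
! boxtree relocate(s→/sleditra, d→/kogamp) : ok
! boxtree dig(p→/cronesle/brufa) : ok
! countbox amplify(x→82) : 2296
! countbox lessen(x→63) : 2233
! countbox tell() : 2233
! boxtree relocate(s→/kogamp, d→/libre) : ok
! boxtree scribe(p→/tune/zoflop, c→fusupla) : created

Answer: {cronesle/, fico_an=rul, prostora=paslu_and, sleditra=vacridri, snudracr=sosnabi, tune/}


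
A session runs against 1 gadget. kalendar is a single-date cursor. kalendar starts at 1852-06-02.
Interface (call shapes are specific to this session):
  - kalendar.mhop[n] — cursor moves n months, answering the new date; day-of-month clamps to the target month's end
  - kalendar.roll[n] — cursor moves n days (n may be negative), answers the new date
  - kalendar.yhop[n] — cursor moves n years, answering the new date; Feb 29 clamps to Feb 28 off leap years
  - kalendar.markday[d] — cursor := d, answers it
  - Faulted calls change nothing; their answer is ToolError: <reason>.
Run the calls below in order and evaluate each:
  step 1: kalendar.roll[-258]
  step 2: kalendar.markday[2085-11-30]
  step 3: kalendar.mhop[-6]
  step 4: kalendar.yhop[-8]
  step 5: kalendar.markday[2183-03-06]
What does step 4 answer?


Answer: 2077-05-30

Derivation:
[in] kalendar.roll -258
= 1851-09-18
[in] kalendar.markday 2085-11-30
= 2085-11-30
[in] kalendar.mhop -6
= 2085-05-30
[in] kalendar.yhop -8
= 2077-05-30
[in] kalendar.markday 2183-03-06
= 2183-03-06


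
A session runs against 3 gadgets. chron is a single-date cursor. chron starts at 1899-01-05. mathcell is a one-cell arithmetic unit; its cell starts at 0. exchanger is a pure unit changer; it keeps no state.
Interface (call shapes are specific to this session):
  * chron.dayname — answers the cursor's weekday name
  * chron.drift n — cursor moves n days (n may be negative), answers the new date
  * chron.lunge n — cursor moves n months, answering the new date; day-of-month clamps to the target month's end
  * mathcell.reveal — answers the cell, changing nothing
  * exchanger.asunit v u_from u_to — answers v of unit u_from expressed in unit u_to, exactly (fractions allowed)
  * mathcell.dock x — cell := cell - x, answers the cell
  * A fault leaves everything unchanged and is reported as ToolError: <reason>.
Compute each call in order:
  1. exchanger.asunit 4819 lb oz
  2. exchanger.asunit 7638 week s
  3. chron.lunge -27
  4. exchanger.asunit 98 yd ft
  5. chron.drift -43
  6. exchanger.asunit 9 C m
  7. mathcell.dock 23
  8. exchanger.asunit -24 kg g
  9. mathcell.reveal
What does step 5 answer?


Answer: 1896-08-23

Derivation:
I try asunit with v→4819, u_from→lb, u_to→oz, → 77104.
I call asunit with v→7638, u_from→week, u_to→s, giving 4619462400.
I run lunge with n→-27, yielding 1896-10-05.
Invoking asunit with v→98, u_from→yd, u_to→ft, — result: 294.
Using drift with n→-43: 1896-08-23.
Using asunit with v→9, u_from→C, u_to→m, giving ToolError: incompatible units.
I invoke dock with x→23, and see -23.
Using asunit with v→-24, u_from→kg, u_to→g, giving -24000.
I invoke reveal(), which returns -23.


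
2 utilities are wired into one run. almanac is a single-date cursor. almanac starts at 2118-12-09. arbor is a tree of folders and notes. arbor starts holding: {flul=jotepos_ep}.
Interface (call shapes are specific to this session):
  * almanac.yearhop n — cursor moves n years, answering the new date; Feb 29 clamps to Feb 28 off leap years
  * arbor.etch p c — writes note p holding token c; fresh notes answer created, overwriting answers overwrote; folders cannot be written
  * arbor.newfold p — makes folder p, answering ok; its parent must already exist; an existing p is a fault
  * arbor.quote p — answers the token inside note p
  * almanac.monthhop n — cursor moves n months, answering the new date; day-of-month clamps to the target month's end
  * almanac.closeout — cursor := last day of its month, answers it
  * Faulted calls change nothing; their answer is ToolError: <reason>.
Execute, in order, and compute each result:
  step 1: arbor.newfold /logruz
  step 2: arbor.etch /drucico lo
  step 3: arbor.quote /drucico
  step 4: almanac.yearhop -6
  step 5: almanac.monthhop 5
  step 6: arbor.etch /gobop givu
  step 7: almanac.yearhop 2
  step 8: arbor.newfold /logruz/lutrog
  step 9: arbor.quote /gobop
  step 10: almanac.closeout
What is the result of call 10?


Answer: 2115-05-31

Derivation:
-- 1. arbor.newfold(p='/logruz') -> ok
-- 2. arbor.etch(p='/drucico', c='lo') -> created
-- 3. arbor.quote(p='/drucico') -> lo
-- 4. almanac.yearhop(n='-6') -> 2112-12-09
-- 5. almanac.monthhop(n='5') -> 2113-05-09
-- 6. arbor.etch(p='/gobop', c='givu') -> created
-- 7. almanac.yearhop(n='2') -> 2115-05-09
-- 8. arbor.newfold(p='/logruz/lutrog') -> ok
-- 9. arbor.quote(p='/gobop') -> givu
-- 10. almanac.closeout() -> 2115-05-31


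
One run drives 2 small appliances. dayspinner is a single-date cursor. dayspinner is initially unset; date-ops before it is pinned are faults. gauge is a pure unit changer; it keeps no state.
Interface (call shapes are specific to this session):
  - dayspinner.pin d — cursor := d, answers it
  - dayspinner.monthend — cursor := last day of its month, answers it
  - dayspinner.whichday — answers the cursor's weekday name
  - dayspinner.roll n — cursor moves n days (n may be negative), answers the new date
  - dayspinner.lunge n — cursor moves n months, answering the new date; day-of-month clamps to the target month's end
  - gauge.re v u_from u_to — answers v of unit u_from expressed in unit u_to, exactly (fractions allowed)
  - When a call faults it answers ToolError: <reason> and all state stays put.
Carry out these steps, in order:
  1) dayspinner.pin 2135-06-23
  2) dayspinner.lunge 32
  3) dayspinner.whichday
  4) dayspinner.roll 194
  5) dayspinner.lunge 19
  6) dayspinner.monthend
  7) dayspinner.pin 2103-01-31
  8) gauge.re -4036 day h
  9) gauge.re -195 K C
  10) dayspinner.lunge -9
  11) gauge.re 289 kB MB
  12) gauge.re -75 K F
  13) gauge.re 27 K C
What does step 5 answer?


Answer: 2140-04-05

Derivation:
Using dayspinner.pin using d→2135-06-23, and get 2135-06-23.
I use dayspinner.lunge using n→32, giving 2138-02-23.
I invoke dayspinner.whichday, and get Sunday.
I try dayspinner.roll using n→194, which returns 2138-09-05.
Using dayspinner.lunge using n→19: 2140-04-05.
Using dayspinner.monthend(), — result: 2140-04-30.
I use dayspinner.pin using d→2103-01-31, yielding 2103-01-31.
I invoke gauge.re using v→-4036, u_from→day, u_to→h, and observe -96864.
I use gauge.re using v→-195, u_from→K, u_to→C, and observe -9363/20.
I use dayspinner.lunge using n→-9, and get 2102-04-30.
Now I run gauge.re using v→289, u_from→kB, u_to→MB, yielding 289/1000.
Then gauge.re using v→-75, u_from→K, u_to→F: -59467/100.
Invoking gauge.re using v→27, u_from→K, u_to→C: -4923/20.


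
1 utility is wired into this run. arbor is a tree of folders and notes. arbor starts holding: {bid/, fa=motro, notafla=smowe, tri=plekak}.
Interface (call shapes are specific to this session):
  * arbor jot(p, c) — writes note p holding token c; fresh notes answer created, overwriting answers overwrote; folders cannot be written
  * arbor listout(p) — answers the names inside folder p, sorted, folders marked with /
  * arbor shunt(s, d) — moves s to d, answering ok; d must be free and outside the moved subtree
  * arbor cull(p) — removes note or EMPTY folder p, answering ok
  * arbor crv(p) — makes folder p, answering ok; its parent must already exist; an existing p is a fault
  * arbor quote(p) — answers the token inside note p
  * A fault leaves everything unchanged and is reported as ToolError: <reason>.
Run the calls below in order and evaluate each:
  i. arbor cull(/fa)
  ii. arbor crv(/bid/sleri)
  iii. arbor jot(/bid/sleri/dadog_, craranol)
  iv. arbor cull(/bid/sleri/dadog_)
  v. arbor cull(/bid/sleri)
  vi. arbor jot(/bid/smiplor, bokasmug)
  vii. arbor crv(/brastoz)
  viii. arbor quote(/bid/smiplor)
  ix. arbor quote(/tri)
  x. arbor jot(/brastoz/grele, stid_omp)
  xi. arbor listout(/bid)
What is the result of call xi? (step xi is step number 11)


Answer: [smiplor]

Derivation:
# arbor cull(p='/fa') -> ok
# arbor crv(p='/bid/sleri') -> ok
# arbor jot(p='/bid/sleri/dadog_', c='craranol') -> created
# arbor cull(p='/bid/sleri/dadog_') -> ok
# arbor cull(p='/bid/sleri') -> ok
# arbor jot(p='/bid/smiplor', c='bokasmug') -> created
# arbor crv(p='/brastoz') -> ok
# arbor quote(p='/bid/smiplor') -> bokasmug
# arbor quote(p='/tri') -> plekak
# arbor jot(p='/brastoz/grele', c='stid_omp') -> created
# arbor listout(p='/bid') -> [smiplor]


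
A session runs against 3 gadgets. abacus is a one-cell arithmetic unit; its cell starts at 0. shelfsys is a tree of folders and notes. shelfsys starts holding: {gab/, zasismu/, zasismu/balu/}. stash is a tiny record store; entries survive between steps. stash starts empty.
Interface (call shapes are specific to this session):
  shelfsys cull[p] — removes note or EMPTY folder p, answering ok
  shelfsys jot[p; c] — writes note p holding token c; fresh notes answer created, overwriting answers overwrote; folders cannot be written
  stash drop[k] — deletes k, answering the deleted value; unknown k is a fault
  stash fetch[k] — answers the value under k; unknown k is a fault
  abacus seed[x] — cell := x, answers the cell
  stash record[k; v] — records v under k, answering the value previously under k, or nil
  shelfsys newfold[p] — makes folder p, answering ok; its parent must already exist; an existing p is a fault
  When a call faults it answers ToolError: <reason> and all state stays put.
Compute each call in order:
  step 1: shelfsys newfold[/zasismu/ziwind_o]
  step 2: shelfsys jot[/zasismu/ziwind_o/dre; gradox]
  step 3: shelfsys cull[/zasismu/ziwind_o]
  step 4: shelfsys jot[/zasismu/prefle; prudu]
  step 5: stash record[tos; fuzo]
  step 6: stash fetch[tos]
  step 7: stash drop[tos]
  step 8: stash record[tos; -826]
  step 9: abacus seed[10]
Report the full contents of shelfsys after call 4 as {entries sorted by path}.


Invoking shelfsys newfold using p→/zasismu/ziwind_o, and see ok.
I use shelfsys jot using p→/zasismu/ziwind_o/dre, c→gradox, and see created.
Calling shelfsys cull using p→/zasismu/ziwind_o: ToolError: not empty.
Calling shelfsys jot using p→/zasismu/prefle, c→prudu, — result: created.
I try stash record using k→tos, v→fuzo, → nil.
Using stash fetch using k→tos, and see fuzo.
Next I call stash drop using k→tos, → fuzo.
I invoke stash record using k→tos, v→-826, — result: nil.
Invoking abacus seed using x→10, which returns 10.

Answer: {gab/, zasismu/, zasismu/balu/, zasismu/prefle=prudu, zasismu/ziwind_o/, zasismu/ziwind_o/dre=gradox}


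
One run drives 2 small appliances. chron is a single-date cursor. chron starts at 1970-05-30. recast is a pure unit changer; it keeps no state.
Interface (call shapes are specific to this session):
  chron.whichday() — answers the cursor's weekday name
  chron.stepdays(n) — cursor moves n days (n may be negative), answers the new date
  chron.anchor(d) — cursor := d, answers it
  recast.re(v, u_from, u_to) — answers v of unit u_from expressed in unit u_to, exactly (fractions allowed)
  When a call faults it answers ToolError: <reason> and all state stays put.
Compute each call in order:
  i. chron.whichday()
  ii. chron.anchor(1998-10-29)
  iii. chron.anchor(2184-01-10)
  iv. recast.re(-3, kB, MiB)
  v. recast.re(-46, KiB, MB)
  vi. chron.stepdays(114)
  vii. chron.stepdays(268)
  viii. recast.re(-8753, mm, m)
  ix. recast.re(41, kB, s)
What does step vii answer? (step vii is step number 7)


I use whichday, and get Saturday.
Calling anchor using d='1998-10-29', which returns 1998-10-29.
Now I run anchor using d='2184-01-10', yielding 2184-01-10.
I invoke re using v='-3', u_from='kB', u_to='MiB', and see -375/131072.
I run re using v='-46', u_from='KiB', u_to='MB', yielding -736/15625.
Using stepdays using n='114', yielding 2184-05-03.
I invoke stepdays using n='268', yielding 2185-01-26.
I use re using v='-8753', u_from='mm', u_to='m', yielding -8753/1000.
Next I call re using v='41', u_from='kB', u_to='s', — result: ToolError: incompatible units.

Answer: 2185-01-26


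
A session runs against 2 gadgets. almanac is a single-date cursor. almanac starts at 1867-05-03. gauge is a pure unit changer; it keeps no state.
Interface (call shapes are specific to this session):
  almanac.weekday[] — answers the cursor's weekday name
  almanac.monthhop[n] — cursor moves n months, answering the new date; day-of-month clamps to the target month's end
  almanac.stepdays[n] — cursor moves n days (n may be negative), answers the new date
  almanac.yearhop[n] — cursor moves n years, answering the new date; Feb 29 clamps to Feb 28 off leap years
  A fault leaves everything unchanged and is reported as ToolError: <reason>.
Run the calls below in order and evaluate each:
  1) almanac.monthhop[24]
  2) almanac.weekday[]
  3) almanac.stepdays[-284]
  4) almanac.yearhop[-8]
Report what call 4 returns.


>>> almanac.monthhop n: 24
= 1869-05-03
>>> almanac.weekday
= Monday
>>> almanac.stepdays n: -284
= 1868-07-23
>>> almanac.yearhop n: -8
= 1860-07-23

Answer: 1860-07-23


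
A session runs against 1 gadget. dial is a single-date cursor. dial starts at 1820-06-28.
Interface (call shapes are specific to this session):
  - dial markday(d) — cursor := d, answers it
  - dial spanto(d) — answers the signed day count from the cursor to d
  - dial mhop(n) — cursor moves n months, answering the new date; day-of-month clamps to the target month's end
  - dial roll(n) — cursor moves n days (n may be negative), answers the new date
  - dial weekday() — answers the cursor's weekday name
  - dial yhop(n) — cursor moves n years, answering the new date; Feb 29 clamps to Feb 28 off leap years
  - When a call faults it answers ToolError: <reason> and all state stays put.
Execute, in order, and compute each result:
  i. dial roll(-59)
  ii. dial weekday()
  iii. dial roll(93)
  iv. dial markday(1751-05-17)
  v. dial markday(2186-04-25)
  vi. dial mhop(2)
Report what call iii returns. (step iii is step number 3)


Answer: 1820-08-01

Derivation:
Next I call dial roll passing n: -59, — result: 1820-04-30.
I run dial weekday, — result: Sunday.
I use dial roll passing n: 93, yielding 1820-08-01.
I invoke dial markday passing d: 1751-05-17, and get 1751-05-17.
Invoking dial markday passing d: 2186-04-25, which returns 2186-04-25.
I call dial mhop passing n: 2, yielding 2186-06-25.


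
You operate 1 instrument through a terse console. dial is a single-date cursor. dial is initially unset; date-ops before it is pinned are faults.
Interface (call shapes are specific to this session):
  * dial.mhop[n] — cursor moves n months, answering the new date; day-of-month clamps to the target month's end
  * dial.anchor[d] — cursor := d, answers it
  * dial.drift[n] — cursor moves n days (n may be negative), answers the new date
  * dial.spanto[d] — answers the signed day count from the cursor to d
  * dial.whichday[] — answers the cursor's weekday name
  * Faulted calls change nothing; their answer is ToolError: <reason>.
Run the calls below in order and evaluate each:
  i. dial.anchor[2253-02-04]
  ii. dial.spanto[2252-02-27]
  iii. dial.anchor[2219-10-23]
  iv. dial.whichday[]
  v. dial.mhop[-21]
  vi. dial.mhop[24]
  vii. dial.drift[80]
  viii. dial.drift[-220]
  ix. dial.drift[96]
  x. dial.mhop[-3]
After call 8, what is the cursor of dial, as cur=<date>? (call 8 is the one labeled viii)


CALL anchor[d: 2253-02-04]
RET  2253-02-04
CALL spanto[d: 2252-02-27]
RET  -343
CALL anchor[d: 2219-10-23]
RET  2219-10-23
CALL whichday[]
RET  Saturday
CALL mhop[n: -21]
RET  2218-01-23
CALL mhop[n: 24]
RET  2220-01-23
CALL drift[n: 80]
RET  2220-04-12
CALL drift[n: -220]
RET  2219-09-05
CALL drift[n: 96]
RET  2219-12-10
CALL mhop[n: -3]
RET  2219-09-10

Answer: cur=2219-09-05


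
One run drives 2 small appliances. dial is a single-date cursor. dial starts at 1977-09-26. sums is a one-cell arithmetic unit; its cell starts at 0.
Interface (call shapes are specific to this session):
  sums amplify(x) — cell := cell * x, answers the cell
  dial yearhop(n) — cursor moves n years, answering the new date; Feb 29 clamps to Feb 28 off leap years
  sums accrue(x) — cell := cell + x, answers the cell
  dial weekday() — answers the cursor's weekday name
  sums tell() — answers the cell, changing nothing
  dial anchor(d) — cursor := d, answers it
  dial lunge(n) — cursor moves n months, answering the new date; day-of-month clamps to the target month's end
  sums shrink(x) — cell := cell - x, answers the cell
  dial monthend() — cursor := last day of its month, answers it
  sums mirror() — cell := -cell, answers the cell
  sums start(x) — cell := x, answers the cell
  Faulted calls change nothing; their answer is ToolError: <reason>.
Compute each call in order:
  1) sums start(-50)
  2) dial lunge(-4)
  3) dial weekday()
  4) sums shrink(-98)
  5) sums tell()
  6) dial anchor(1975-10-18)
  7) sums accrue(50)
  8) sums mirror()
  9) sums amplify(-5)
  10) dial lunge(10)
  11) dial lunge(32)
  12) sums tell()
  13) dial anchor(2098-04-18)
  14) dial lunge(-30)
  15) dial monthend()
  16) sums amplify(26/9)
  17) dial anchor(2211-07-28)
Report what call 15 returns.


Answer: 2095-10-31

Derivation:
==> sums start(x='-50')
<== -50
==> dial lunge(n='-4')
<== 1977-05-26
==> dial weekday()
<== Thursday
==> sums shrink(x='-98')
<== 48
==> sums tell()
<== 48
==> dial anchor(d='1975-10-18')
<== 1975-10-18
==> sums accrue(x='50')
<== 98
==> sums mirror()
<== -98
==> sums amplify(x='-5')
<== 490
==> dial lunge(n='10')
<== 1976-08-18
==> dial lunge(n='32')
<== 1979-04-18
==> sums tell()
<== 490
==> dial anchor(d='2098-04-18')
<== 2098-04-18
==> dial lunge(n='-30')
<== 2095-10-18
==> dial monthend()
<== 2095-10-31
==> sums amplify(x='26/9')
<== 12740/9
==> dial anchor(d='2211-07-28')
<== 2211-07-28
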